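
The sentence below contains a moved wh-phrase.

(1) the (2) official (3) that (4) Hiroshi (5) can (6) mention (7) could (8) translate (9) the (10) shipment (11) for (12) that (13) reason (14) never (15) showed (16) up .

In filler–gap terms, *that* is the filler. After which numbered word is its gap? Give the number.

'that' functions as the subject of the clause embedded under 'mention'. Fronting leaves a gap immediately after 'mention':
The official that Hiroshi can mention ___ could translate the shipment for that reason never showed up.
'mention' is word 6.

6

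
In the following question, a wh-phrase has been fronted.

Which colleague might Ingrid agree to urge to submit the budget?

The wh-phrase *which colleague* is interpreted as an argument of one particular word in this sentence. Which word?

urge

In situ: Ingrid might agree to urge which colleague to submit the budget.
The filler 'which colleague' is interpreted as the direct object of 'urge'. It moves to the left edge, and the trace sits right after 'urge':
Which colleague might Ingrid agree to urge ___ to submit the budget?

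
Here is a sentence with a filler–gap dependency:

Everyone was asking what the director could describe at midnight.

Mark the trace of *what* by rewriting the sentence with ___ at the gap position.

Everyone was asking what the director could describe ___ at midnight.

Before movement: The director could describe what at midnight.
'what' is the direct object of 'describe'. The gap is right after 'describe'.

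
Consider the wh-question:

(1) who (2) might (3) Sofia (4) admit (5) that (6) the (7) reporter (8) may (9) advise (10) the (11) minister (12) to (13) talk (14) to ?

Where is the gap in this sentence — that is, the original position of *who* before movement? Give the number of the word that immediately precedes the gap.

In situ: Sofia might admit that the reporter may advise the minister to talk to who.
'who' functions as the object of the preposition 'to'. It moves to the left edge, and the trace sits right after 'to':
Who might Sofia admit that the reporter may advise the minister to talk to ___?
'to' is word 14.

14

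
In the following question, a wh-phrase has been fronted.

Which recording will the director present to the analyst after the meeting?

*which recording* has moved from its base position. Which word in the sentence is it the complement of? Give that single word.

Pre-movement form: The director will present which recording to the analyst after the meeting.
The filler 'which recording' is interpreted as the direct object of 'present'. Fronting leaves a gap immediately after 'present':
Which recording will the director present ___ to the analyst after the meeting?

present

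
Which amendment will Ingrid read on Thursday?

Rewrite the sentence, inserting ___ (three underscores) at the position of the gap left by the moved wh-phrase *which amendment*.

Which amendment will Ingrid read ___ on Thursday?

In situ: Ingrid will read which amendment on Thursday.
'which amendment' is the direct object of 'read'. The gap is right after 'read'.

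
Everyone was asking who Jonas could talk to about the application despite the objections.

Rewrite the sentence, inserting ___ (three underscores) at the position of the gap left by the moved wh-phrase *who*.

Everyone was asking who Jonas could talk to ___ about the application despite the objections.

Pre-movement form: Jonas could talk to who about the application despite the objections.
'who' is the object of the preposition 'to'. The gap is right after 'to'.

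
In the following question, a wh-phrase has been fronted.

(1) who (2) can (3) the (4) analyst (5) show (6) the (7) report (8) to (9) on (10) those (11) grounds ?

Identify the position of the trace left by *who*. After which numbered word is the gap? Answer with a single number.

Before movement: The analyst can show the report to who on those grounds.
'who' is the object of the preposition 'to' (recipient of 'show'). Wh-movement fronts it, leaving a gap right after 'to':
Who can the analyst show the report to ___ on those grounds?
'to' is word 8.

8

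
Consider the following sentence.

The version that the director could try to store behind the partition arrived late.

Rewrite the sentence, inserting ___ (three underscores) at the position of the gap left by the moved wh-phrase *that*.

The version that the director could try to store ___ behind the partition arrived late.

'that' functions as the direct object of 'store'. The gap is right after 'store'.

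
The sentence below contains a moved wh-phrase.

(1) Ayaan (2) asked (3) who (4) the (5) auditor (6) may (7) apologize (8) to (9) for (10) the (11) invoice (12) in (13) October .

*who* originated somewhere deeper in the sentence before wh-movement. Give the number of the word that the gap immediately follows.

8

In situ: The auditor may apologize to who for the invoice in October.
The filler 'who' is interpreted as the object of the preposition 'to'. Wh-movement fronts it, leaving a gap right after 'to':
Ayaan asked who the auditor may apologize to ___ for the invoice in October.
'to' is word 8.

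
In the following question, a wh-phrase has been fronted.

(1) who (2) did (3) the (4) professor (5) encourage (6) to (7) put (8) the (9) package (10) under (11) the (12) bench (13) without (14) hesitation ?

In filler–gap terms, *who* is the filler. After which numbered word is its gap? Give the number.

In situ: The professor did encourage who to put the package under the bench without hesitation.
'who' is the direct object of 'encourage'. Fronting leaves a gap immediately after 'encourage':
Who did the professor encourage ___ to put the package under the bench without hesitation?
'encourage' is word 5.

5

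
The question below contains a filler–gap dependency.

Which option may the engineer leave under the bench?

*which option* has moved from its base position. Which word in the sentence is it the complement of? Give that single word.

leave

Before movement: The engineer may leave which option under the bench.
The filler 'which option' is interpreted as the direct object of 'leave'. It moves to the left edge, and the trace sits right after 'leave':
Which option may the engineer leave ___ under the bench?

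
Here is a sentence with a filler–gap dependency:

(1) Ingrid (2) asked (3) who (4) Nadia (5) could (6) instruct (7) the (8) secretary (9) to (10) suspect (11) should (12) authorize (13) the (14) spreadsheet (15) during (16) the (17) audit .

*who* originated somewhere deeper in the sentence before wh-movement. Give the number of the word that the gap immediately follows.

In situ: Nadia could instruct the secretary to suspect who should authorize the spreadsheet during the audit.
'who' is the subject of the clause embedded under 'suspect'. It moves to the left edge, and the trace sits right after 'suspect':
Ingrid asked who Nadia could instruct the secretary to suspect ___ should authorize the spreadsheet during the audit.
'suspect' is word 10.

10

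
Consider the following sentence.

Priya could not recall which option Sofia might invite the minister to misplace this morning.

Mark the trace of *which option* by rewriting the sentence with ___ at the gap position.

Priya could not recall which option Sofia might invite the minister to misplace ___ this morning.

In situ: Sofia might invite the minister to misplace which option this morning.
'which option' functions as the direct object of 'misplace'. The gap is right after 'misplace'.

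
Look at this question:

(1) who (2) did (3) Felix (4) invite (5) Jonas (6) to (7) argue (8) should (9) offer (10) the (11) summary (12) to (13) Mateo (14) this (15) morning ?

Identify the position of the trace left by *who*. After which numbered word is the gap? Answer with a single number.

7

Underlying clause: Felix did invite Jonas to argue who should offer the summary to Mateo this morning.
'who' is the subject of the clause embedded under 'argue'. Fronting leaves a gap immediately after 'argue':
Who did Felix invite Jonas to argue ___ should offer the summary to Mateo this morning?
'argue' is word 7.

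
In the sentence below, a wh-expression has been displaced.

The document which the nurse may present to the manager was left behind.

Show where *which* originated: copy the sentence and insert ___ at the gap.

The document which the nurse may present ___ to the manager was left behind.

'which' is the direct object of 'present'. The gap is right after 'present'.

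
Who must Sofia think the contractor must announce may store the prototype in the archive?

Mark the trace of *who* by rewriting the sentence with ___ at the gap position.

Who must Sofia think the contractor must announce ___ may store the prototype in the archive?

Pre-movement form: Sofia must think the contractor must announce who may store the prototype in the archive.
'who' is the subject of the clause embedded under 'announce'. The gap is right after 'announce'.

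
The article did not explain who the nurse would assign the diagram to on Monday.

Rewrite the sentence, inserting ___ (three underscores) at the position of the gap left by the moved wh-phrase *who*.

Underlying clause: The nurse would assign the diagram to who on Monday.
The filler 'who' is interpreted as the object of the preposition 'to' (recipient of 'assign'). The gap is right after 'to'.

The article did not explain who the nurse would assign the diagram to ___ on Monday.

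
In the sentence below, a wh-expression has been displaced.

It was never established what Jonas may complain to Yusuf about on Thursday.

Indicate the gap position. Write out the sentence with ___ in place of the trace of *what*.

Underlying clause: Jonas may complain to Yusuf about what on Thursday.
'what' functions as the object of the preposition 'about'. The gap is right after 'about'.

It was never established what Jonas may complain to Yusuf about ___ on Thursday.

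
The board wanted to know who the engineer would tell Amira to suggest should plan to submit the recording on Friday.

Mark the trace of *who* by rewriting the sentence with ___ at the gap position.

The board wanted to know who the engineer would tell Amira to suggest ___ should plan to submit the recording on Friday.

Pre-movement form: The engineer would tell Amira to suggest who should plan to submit the recording on Friday.
'who' is the subject of the clause embedded under 'suggest'. The gap is right after 'suggest'.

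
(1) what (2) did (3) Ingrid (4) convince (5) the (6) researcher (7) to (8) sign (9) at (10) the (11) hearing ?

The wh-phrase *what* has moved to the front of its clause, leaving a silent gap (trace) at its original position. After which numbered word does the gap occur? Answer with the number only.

8

Pre-movement form: Ingrid did convince the researcher to sign what at the hearing.
'what' functions as the direct object of 'sign'. It moves to the left edge, and the trace sits right after 'sign':
What did Ingrid convince the researcher to sign ___ at the hearing?
'sign' is word 8.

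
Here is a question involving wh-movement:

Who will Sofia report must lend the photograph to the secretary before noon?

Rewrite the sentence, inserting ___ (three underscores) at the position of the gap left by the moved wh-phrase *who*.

In situ: Sofia will report who must lend the photograph to the secretary before noon.
'who' functions as the subject of the clause embedded under 'report'. The gap is right after 'report'.

Who will Sofia report ___ must lend the photograph to the secretary before noon?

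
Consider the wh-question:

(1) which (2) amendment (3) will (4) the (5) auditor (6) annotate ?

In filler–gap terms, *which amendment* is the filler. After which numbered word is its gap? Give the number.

6

Underlying clause: The auditor will annotate which amendment.
'which amendment' is the direct object of 'annotate'. Fronting leaves a gap immediately after 'annotate':
Which amendment will the auditor annotate ___?
'annotate' is word 6.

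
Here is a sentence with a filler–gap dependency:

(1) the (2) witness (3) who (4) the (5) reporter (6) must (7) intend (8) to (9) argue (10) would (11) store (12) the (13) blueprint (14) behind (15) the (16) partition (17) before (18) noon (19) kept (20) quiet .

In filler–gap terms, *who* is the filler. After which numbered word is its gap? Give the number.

The filler 'who' is interpreted as the subject of the clause embedded under 'argue'. It moves to the left edge, and the trace sits right after 'argue':
The witness who the reporter must intend to argue ___ would store the blueprint behind the partition before noon kept quiet.
'argue' is word 9.

9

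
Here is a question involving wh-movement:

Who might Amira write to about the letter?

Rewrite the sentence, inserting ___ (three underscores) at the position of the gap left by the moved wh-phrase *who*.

Who might Amira write to ___ about the letter?

In situ: Amira might write to who about the letter.
'who' functions as the object of the preposition 'to'. The gap is right after 'to'.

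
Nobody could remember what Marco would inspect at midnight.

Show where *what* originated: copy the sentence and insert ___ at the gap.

Nobody could remember what Marco would inspect ___ at midnight.

Underlying clause: Marco would inspect what at midnight.
'what' is the direct object of 'inspect'. The gap is right after 'inspect'.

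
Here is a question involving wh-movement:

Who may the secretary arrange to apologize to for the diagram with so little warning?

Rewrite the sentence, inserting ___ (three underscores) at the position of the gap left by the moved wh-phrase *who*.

Who may the secretary arrange to apologize to ___ for the diagram with so little warning?

Pre-movement form: The secretary may arrange to apologize to who for the diagram with so little warning.
'who' is the object of the preposition 'to'. The gap is right after 'to'.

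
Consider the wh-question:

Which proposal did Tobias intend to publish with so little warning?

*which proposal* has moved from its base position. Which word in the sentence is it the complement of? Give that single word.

In situ: Tobias did intend to publish which proposal with so little warning.
The filler 'which proposal' is interpreted as the direct object of 'publish'. It moves to the left edge, and the trace sits right after 'publish':
Which proposal did Tobias intend to publish ___ with so little warning?

publish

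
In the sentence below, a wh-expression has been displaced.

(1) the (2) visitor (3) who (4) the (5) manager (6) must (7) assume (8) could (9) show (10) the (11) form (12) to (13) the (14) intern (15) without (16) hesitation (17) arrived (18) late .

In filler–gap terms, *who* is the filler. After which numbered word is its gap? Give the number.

7

The filler 'who' is interpreted as the subject of the clause embedded under 'assume'. Wh-movement fronts it, leaving a gap right after 'assume':
The visitor who the manager must assume ___ could show the form to the intern without hesitation arrived late.
'assume' is word 7.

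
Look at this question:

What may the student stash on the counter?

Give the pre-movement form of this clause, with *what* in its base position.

'what' functions as the direct object of 'stash'. Wh-movement fronts it, leaving a gap right after 'stash':
What may the student stash ___ on the counter?

The student may stash what on the counter.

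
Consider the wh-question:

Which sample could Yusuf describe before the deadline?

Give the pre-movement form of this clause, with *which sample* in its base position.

Yusuf could describe which sample before the deadline.

'which sample' is the direct object of 'describe'. Fronting leaves a gap immediately after 'describe':
Which sample could Yusuf describe ___ before the deadline?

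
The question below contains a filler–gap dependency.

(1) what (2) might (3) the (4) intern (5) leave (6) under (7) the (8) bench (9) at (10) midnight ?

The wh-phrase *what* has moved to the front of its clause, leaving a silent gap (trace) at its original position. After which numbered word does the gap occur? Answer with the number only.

5

Before movement: The intern might leave what under the bench at midnight.
'what' functions as the direct object of 'leave'. It moves to the left edge, and the trace sits right after 'leave':
What might the intern leave ___ under the bench at midnight?
'leave' is word 5.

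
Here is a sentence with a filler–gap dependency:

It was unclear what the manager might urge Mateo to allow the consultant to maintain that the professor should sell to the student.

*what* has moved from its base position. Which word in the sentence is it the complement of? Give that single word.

sell

In situ: The manager might urge Mateo to allow the consultant to maintain that the professor should sell what to the student.
The filler 'what' is interpreted as the direct object of 'sell'. Wh-movement fronts it, leaving a gap right after 'sell':
It was unclear what the manager might urge Mateo to allow the consultant to maintain that the professor should sell ___ to the student.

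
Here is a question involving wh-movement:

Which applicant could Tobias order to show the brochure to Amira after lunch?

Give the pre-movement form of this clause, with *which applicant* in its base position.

Tobias could order which applicant to show the brochure to Amira after lunch.

'which applicant' functions as the direct object of 'order'. It moves to the left edge, and the trace sits right after 'order':
Which applicant could Tobias order ___ to show the brochure to Amira after lunch?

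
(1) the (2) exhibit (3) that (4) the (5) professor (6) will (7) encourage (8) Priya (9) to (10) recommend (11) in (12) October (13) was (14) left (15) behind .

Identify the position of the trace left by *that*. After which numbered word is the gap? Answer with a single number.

10

'that' functions as the direct object of 'recommend'. It moves to the left edge, and the trace sits right after 'recommend':
The exhibit that the professor will encourage Priya to recommend ___ in October was left behind.
'recommend' is word 10.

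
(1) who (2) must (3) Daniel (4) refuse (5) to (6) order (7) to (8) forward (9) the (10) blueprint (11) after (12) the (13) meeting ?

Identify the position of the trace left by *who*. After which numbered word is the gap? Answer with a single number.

6

Underlying clause: Daniel must refuse to order who to forward the blueprint after the meeting.
'who' functions as the direct object of 'order'. Fronting leaves a gap immediately after 'order':
Who must Daniel refuse to order ___ to forward the blueprint after the meeting?
'order' is word 6.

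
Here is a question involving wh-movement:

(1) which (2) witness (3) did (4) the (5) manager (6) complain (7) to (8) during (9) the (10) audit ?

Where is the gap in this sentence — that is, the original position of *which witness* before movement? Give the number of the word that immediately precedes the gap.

7

In situ: The manager did complain to which witness during the audit.
'which witness' functions as the object of the preposition 'to'. Fronting leaves a gap immediately after 'to':
Which witness did the manager complain to ___ during the audit?
'to' is word 7.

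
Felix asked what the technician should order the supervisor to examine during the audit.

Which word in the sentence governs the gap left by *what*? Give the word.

examine

Pre-movement form: The technician should order the supervisor to examine what during the audit.
'what' is the direct object of 'examine'. Wh-movement fronts it, leaving a gap right after 'examine':
Felix asked what the technician should order the supervisor to examine ___ during the audit.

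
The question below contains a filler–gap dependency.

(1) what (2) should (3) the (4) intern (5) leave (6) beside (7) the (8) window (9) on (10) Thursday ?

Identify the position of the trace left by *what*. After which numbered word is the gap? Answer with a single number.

In situ: The intern should leave what beside the window on Thursday.
The filler 'what' is interpreted as the direct object of 'leave'. Wh-movement fronts it, leaving a gap right after 'leave':
What should the intern leave ___ beside the window on Thursday?
'leave' is word 5.

5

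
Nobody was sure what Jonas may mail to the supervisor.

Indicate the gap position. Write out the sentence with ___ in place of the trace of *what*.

Pre-movement form: Jonas may mail what to the supervisor.
'what' functions as the direct object of 'mail'. The gap is right after 'mail'.

Nobody was sure what Jonas may mail ___ to the supervisor.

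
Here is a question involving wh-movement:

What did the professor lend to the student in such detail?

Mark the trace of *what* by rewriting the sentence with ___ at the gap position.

In situ: The professor did lend what to the student in such detail.
'what' is the direct object of 'lend'. The gap is right after 'lend'.

What did the professor lend ___ to the student in such detail?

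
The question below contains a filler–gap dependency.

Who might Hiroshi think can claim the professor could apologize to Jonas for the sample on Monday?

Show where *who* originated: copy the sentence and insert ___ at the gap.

Who might Hiroshi think ___ can claim the professor could apologize to Jonas for the sample on Monday?

Underlying clause: Hiroshi might think who can claim the professor could apologize to Jonas for the sample on Monday.
'who' functions as the subject of the clause embedded under 'think'. The gap is right after 'think'.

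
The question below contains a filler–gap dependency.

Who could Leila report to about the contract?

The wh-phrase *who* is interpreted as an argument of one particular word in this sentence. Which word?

to

Underlying clause: Leila could report to who about the contract.
'who' functions as the object of the preposition 'to'. Wh-movement fronts it, leaving a gap right after 'to':
Who could Leila report to ___ about the contract?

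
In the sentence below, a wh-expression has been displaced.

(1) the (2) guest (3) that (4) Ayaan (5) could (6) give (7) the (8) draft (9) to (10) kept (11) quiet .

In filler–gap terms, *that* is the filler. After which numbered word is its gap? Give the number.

9

The filler 'that' is interpreted as the object of the preposition 'to' (recipient of 'give'). Fronting leaves a gap immediately after 'to':
The guest that Ayaan could give the draft to ___ kept quiet.
'to' is word 9.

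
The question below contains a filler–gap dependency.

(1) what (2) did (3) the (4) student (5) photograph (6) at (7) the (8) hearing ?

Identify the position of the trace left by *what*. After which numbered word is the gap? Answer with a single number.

5

In situ: The student did photograph what at the hearing.
'what' is the direct object of 'photograph'. Fronting leaves a gap immediately after 'photograph':
What did the student photograph ___ at the hearing?
'photograph' is word 5.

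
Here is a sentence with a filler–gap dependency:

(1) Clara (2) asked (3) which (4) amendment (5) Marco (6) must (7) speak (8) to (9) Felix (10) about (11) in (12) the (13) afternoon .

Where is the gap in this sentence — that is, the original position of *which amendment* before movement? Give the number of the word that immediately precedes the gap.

10

Underlying clause: Marco must speak to Felix about which amendment in the afternoon.
'which amendment' is the object of the preposition 'about'. Fronting leaves a gap immediately after 'about':
Clara asked which amendment Marco must speak to Felix about ___ in the afternoon.
'about' is word 10.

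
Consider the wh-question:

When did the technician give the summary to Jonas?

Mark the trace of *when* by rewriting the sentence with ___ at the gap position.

Pre-movement form: The technician did give the summary to Jonas when.
'when' is the temporal adjunct. The gap is right after 'Jonas'.

When did the technician give the summary to Jonas ___?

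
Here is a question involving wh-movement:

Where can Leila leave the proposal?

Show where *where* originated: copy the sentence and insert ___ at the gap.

Where can Leila leave the proposal ___?

Before movement: Leila can leave the proposal where.
'where' functions as the locative complement of 'leave'. The gap is right after 'proposal'.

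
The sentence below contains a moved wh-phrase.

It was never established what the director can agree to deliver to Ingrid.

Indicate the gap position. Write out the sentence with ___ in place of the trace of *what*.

In situ: The director can agree to deliver what to Ingrid.
'what' functions as the direct object of 'deliver'. The gap is right after 'deliver'.

It was never established what the director can agree to deliver ___ to Ingrid.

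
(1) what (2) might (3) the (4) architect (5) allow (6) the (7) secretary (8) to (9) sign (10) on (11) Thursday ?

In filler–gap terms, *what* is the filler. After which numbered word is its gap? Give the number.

9

Underlying clause: The architect might allow the secretary to sign what on Thursday.
'what' functions as the direct object of 'sign'. It moves to the left edge, and the trace sits right after 'sign':
What might the architect allow the secretary to sign ___ on Thursday?
'sign' is word 9.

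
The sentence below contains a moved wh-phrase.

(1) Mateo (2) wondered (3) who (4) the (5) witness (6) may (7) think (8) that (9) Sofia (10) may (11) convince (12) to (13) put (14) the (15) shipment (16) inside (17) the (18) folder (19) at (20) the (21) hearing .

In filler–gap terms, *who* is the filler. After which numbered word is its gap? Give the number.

11

In situ: The witness may think that Sofia may convince who to put the shipment inside the folder at the hearing.
'who' is the direct object of 'convince'. Fronting leaves a gap immediately after 'convince':
Mateo wondered who the witness may think that Sofia may convince ___ to put the shipment inside the folder at the hearing.
'convince' is word 11.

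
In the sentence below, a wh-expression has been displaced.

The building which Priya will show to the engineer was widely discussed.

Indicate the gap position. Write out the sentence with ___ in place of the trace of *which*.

'which' functions as the direct object of 'show'. The gap is right after 'show'.

The building which Priya will show ___ to the engineer was widely discussed.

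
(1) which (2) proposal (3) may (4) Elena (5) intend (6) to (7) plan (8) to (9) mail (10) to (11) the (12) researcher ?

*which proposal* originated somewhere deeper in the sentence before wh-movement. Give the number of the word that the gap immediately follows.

9

Before movement: Elena may intend to plan to mail which proposal to the researcher.
'which proposal' functions as the direct object of 'mail'. It moves to the left edge, and the trace sits right after 'mail':
Which proposal may Elena intend to plan to mail ___ to the researcher?
'mail' is word 9.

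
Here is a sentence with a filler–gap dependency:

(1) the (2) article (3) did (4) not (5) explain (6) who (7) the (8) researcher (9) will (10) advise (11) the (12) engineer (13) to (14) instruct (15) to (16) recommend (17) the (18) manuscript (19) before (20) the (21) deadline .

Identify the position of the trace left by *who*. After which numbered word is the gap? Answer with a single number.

14

Underlying clause: The researcher will advise the engineer to instruct who to recommend the manuscript before the deadline.
'who' functions as the direct object of 'instruct'. Wh-movement fronts it, leaving a gap right after 'instruct':
The article did not explain who the researcher will advise the engineer to instruct ___ to recommend the manuscript before the deadline.
'instruct' is word 14.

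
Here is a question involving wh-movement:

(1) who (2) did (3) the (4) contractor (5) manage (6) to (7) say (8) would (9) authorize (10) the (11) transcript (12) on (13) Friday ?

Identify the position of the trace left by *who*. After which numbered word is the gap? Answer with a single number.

7

Before movement: The contractor did manage to say who would authorize the transcript on Friday.
'who' functions as the subject of the clause embedded under 'say'. Fronting leaves a gap immediately after 'say':
Who did the contractor manage to say ___ would authorize the transcript on Friday?
'say' is word 7.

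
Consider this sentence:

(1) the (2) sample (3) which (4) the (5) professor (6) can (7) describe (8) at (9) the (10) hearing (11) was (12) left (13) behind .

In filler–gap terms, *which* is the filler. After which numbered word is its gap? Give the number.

'which' functions as the direct object of 'describe'. Fronting leaves a gap immediately after 'describe':
The sample which the professor can describe ___ at the hearing was left behind.
'describe' is word 7.

7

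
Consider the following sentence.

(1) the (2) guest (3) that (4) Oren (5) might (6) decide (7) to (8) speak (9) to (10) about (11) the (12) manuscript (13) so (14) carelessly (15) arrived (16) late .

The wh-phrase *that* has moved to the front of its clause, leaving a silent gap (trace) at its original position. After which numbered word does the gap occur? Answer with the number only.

9

The filler 'that' is interpreted as the object of the preposition 'to'. Wh-movement fronts it, leaving a gap right after 'to':
The guest that Oren might decide to speak to ___ about the manuscript so carelessly arrived late.
'to' is word 9.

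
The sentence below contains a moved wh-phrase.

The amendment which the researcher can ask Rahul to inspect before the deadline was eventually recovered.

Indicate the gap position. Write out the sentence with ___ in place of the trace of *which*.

The amendment which the researcher can ask Rahul to inspect ___ before the deadline was eventually recovered.

'which' functions as the direct object of 'inspect'. The gap is right after 'inspect'.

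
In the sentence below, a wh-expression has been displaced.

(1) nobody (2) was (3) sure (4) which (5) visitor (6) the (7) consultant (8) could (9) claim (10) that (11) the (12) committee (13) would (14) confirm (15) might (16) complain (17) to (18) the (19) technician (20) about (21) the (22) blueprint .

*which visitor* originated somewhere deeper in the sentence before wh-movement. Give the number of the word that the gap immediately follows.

Pre-movement form: The consultant could claim that the committee would confirm which visitor might complain to the technician about the blueprint.
'which visitor' functions as the subject of the clause embedded under 'confirm'. Wh-movement fronts it, leaving a gap right after 'confirm':
Nobody was sure which visitor the consultant could claim that the committee would confirm ___ might complain to the technician about the blueprint.
'confirm' is word 14.

14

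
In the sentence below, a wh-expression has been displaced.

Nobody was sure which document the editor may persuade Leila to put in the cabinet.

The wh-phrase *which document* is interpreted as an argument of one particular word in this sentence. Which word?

Pre-movement form: The editor may persuade Leila to put which document in the cabinet.
'which document' functions as the direct object of 'put'. Fronting leaves a gap immediately after 'put':
Nobody was sure which document the editor may persuade Leila to put ___ in the cabinet.

put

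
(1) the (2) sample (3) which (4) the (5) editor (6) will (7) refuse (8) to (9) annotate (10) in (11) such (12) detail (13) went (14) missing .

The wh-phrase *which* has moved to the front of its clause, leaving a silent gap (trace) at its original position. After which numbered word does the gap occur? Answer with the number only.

9

The filler 'which' is interpreted as the direct object of 'annotate'. Fronting leaves a gap immediately after 'annotate':
The sample which the editor will refuse to annotate ___ in such detail went missing.
'annotate' is word 9.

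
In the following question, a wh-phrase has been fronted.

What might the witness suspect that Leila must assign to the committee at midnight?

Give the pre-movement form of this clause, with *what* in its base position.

The witness might suspect that Leila must assign what to the committee at midnight.

The filler 'what' is interpreted as the direct object of 'assign'. It moves to the left edge, and the trace sits right after 'assign':
What might the witness suspect that Leila must assign ___ to the committee at midnight?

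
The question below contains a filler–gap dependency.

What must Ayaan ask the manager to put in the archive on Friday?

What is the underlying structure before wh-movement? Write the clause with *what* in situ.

The filler 'what' is interpreted as the direct object of 'put'. Fronting leaves a gap immediately after 'put':
What must Ayaan ask the manager to put ___ in the archive on Friday?

Ayaan must ask the manager to put what in the archive on Friday.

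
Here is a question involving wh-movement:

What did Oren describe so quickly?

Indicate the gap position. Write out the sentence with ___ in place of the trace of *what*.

Underlying clause: Oren did describe what so quickly.
The filler 'what' is interpreted as the direct object of 'describe'. The gap is right after 'describe'.

What did Oren describe ___ so quickly?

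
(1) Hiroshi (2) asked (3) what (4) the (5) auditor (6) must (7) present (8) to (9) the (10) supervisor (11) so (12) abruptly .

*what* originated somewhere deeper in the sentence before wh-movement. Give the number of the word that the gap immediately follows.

Before movement: The auditor must present what to the supervisor so abruptly.
'what' is the direct object of 'present'. It moves to the left edge, and the trace sits right after 'present':
Hiroshi asked what the auditor must present ___ to the supervisor so abruptly.
'present' is word 7.

7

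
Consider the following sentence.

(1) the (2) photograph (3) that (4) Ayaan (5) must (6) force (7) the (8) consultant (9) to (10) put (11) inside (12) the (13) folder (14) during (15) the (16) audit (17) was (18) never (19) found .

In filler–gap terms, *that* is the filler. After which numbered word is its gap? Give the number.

10

The filler 'that' is interpreted as the direct object of 'put'. It moves to the left edge, and the trace sits right after 'put':
The photograph that Ayaan must force the consultant to put ___ inside the folder during the audit was never found.
'put' is word 10.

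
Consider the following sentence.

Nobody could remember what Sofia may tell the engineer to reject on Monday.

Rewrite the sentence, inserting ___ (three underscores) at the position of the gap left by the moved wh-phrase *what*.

Nobody could remember what Sofia may tell the engineer to reject ___ on Monday.

Pre-movement form: Sofia may tell the engineer to reject what on Monday.
The filler 'what' is interpreted as the direct object of 'reject'. The gap is right after 'reject'.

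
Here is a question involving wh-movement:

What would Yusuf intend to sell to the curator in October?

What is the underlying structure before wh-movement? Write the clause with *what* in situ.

Yusuf would intend to sell what to the curator in October.

'what' functions as the direct object of 'sell'. It moves to the left edge, and the trace sits right after 'sell':
What would Yusuf intend to sell ___ to the curator in October?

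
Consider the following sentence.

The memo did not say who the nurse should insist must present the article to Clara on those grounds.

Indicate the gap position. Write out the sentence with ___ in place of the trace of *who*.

Before movement: The nurse should insist who must present the article to Clara on those grounds.
'who' is the subject of the clause embedded under 'insist'. The gap is right after 'insist'.

The memo did not say who the nurse should insist ___ must present the article to Clara on those grounds.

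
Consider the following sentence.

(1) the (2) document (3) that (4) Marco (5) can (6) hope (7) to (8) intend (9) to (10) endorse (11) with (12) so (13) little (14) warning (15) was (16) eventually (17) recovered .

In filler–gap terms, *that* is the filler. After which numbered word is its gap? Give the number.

'that' functions as the direct object of 'endorse'. Wh-movement fronts it, leaving a gap right after 'endorse':
The document that Marco can hope to intend to endorse ___ with so little warning was eventually recovered.
'endorse' is word 10.

10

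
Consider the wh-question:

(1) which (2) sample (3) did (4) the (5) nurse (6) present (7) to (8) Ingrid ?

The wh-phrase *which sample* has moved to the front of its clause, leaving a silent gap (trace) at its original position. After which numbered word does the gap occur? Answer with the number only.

6

Before movement: The nurse did present which sample to Ingrid.
'which sample' functions as the direct object of 'present'. Wh-movement fronts it, leaving a gap right after 'present':
Which sample did the nurse present ___ to Ingrid?
'present' is word 6.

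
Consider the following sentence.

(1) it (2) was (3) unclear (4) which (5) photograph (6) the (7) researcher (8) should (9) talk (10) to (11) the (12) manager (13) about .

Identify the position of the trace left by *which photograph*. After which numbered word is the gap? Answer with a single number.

13

In situ: The researcher should talk to the manager about which photograph.
'which photograph' functions as the object of the preposition 'about'. It moves to the left edge, and the trace sits right after 'about':
It was unclear which photograph the researcher should talk to the manager about ___.
'about' is word 13.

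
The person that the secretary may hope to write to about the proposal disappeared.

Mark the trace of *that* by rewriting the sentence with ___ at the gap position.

The person that the secretary may hope to write to ___ about the proposal disappeared.

The filler 'that' is interpreted as the object of the preposition 'to'. The gap is right after 'to'.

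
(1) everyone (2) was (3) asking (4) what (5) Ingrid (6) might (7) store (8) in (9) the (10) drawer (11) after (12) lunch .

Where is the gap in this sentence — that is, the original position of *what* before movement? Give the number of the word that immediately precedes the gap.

Before movement: Ingrid might store what in the drawer after lunch.
'what' functions as the direct object of 'store'. It moves to the left edge, and the trace sits right after 'store':
Everyone was asking what Ingrid might store ___ in the drawer after lunch.
'store' is word 7.

7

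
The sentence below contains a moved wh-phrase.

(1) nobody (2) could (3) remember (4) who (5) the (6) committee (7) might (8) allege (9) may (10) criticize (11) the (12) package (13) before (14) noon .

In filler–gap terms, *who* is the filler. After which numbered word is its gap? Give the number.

8

In situ: The committee might allege who may criticize the package before noon.
The filler 'who' is interpreted as the subject of the clause embedded under 'allege'. Fronting leaves a gap immediately after 'allege':
Nobody could remember who the committee might allege ___ may criticize the package before noon.
'allege' is word 8.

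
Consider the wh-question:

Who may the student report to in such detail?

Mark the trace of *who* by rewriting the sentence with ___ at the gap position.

Before movement: The student may report to who in such detail.
The filler 'who' is interpreted as the object of the preposition 'to'. The gap is right after 'to'.

Who may the student report to ___ in such detail?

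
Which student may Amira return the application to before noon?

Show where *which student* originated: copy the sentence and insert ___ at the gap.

In situ: Amira may return the application to which student before noon.
'which student' is the object of the preposition 'to' (recipient of 'return'). The gap is right after 'to'.

Which student may Amira return the application to ___ before noon?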